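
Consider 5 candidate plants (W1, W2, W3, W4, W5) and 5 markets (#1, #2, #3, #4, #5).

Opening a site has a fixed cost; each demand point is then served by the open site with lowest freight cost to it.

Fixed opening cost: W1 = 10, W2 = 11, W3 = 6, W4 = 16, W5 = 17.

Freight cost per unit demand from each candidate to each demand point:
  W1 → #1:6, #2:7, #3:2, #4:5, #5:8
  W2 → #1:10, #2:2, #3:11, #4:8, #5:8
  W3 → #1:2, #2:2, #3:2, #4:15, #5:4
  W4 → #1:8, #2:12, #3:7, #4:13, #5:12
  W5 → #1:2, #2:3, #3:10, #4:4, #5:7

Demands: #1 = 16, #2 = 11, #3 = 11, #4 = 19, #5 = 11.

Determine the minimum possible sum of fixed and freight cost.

Open {W3, W5}: assign each demand point to its cheapest open site.
  #1→W3 16×2=32, #2→W3 11×2=22, #3→W3 11×2=22, #4→W5 19×4=76, #5→W3 11×4=44
  freight cost 196, fixed 23 → total 219.
Compare {W1, W3, W5}: freight cost 196 + fixed 33 = 229.
Compare {W2, W3, W5}: freight cost 196 + fixed 34 = 230.
Compare {W1, W3}: freight cost 215 + fixed 16 = 231.
All other subsets cost ≥ 229. Minimum total cost: 219.

219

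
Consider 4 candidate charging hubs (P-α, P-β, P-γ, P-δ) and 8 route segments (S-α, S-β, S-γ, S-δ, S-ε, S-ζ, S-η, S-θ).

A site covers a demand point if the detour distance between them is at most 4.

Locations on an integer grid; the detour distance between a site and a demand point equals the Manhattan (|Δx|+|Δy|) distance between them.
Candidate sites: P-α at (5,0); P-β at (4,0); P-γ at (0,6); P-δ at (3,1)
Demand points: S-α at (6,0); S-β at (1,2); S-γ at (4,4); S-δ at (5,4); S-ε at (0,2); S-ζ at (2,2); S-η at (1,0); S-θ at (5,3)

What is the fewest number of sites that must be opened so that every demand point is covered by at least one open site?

2

Coverage sets (demand points within 4 of each site):
  P-α: {S-α, S-δ, S-η, S-θ}
  P-β: {S-α, S-γ, S-ζ, S-η, S-θ}
  P-γ: {S-ε}
  P-δ: {S-α, S-β, S-γ, S-ε, S-ζ, S-η, S-θ}
No single site covers all 8 demand points.
But {P-α, P-δ} covers everything, so the minimum is 2.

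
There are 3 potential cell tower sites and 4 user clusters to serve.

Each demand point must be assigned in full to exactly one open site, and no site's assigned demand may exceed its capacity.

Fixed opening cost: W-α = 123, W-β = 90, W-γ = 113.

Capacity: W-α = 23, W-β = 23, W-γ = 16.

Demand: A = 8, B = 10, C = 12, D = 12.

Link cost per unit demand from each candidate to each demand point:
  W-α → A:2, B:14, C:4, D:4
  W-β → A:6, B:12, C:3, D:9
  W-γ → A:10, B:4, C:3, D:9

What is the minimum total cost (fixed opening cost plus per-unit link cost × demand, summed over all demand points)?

Open {W-α, W-β}; cheapest assignment that respects the capacities:
  W-α (cap 23, load 20): A, D — cost 8×2 + 12×4 = 64
  W-β (cap 23, load 22): B, C — cost 10×12 + 12×3 = 156
  Shipping 220, fixed 213 → total 433.
  Any other capacity-feasible assignment to {W-α, W-β} ships for at least 220.
Compare {W-α, W-β, W-γ}: its best feasible assignment gives total 466.
Every other set of open sites that can feasibly serve all demand totals ≥ 466 even under its best assignment. Minimum: 433.

433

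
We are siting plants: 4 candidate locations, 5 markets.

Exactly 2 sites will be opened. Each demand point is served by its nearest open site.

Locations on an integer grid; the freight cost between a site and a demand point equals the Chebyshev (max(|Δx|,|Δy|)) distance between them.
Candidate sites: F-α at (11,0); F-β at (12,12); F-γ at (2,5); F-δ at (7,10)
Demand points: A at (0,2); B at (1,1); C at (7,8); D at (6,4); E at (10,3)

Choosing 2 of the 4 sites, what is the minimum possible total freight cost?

Open {F-α, F-γ}.
  A→F-γ 3, B→F-γ 4, C→F-γ 5, D→F-γ 4, E→F-α 3  ⇒ total 19.
Compare {F-γ, F-δ}: total 20.
Compare {F-β, F-γ}: total 24.
No size-2 selection does better; minimum is 19.

19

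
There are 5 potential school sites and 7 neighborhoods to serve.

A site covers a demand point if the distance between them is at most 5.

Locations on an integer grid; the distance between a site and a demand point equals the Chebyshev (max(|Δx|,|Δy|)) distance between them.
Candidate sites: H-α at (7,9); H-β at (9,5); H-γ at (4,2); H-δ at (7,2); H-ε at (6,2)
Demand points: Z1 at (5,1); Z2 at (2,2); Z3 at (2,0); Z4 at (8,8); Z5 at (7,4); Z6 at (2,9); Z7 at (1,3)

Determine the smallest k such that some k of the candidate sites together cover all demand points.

2

Coverage sets (demand points within 5 of each site):
  H-α: {Z4, Z5, Z6}
  H-β: {Z1, Z4, Z5}
  H-γ: {Z1, Z2, Z3, Z5, Z7}
  H-δ: {Z1, Z2, Z3, Z5}
  H-ε: {Z1, Z2, Z3, Z5, Z7}
No single site covers all 7 demand points.
But {H-α, H-γ} covers everything, so the minimum is 2.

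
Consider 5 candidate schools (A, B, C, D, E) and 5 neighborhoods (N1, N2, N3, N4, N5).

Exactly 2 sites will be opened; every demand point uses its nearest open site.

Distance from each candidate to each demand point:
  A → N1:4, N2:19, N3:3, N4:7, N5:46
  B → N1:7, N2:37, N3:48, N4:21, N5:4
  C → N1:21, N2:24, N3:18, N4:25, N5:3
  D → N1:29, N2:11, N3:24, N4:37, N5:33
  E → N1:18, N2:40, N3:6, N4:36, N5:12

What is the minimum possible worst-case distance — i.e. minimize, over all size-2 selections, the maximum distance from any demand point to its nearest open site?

Open {A, B}.
  Farthest demand point is N2 at distance 19 (to A); all others are ≤ 19.
With {A, C} the worst case is 19.
With {A, E} the worst case is 19.
No size-2 selection achieves below 19.

19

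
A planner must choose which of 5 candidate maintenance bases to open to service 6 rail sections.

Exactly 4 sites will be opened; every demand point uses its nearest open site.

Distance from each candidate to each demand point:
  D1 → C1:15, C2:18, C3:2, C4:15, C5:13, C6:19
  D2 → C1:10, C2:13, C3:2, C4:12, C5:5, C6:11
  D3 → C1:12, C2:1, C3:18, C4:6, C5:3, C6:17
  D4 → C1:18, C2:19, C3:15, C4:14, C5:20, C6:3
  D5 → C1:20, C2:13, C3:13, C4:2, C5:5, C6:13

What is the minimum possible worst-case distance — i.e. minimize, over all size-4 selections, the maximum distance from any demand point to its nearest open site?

Open {D1, D2, D3, D4}.
  Farthest demand point is C1 at distance 10 (to D2); all others are ≤ 10.
With {D2, D3, D4, D5} the worst case is 10.
With {D1, D2, D3, D5} the worst case is 11.
No size-4 selection achieves below 10.

10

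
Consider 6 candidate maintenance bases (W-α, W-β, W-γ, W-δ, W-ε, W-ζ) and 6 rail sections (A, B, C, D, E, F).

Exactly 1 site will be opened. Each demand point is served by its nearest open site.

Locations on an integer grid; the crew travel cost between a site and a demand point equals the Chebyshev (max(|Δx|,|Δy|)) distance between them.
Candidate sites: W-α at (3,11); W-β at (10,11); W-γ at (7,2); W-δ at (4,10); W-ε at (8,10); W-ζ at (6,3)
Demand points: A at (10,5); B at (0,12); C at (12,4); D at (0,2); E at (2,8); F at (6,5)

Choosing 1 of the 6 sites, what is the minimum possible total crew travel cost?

Open {W-ζ}.
  A→W-ζ 4, B→W-ζ 9, C→W-ζ 6, D→W-ζ 6, E→W-ζ 5, F→W-ζ 2  ⇒ total 32.
Compare {W-δ}: total 33.
Compare {W-γ}: total 34.
No size-1 selection does better; minimum is 32.

32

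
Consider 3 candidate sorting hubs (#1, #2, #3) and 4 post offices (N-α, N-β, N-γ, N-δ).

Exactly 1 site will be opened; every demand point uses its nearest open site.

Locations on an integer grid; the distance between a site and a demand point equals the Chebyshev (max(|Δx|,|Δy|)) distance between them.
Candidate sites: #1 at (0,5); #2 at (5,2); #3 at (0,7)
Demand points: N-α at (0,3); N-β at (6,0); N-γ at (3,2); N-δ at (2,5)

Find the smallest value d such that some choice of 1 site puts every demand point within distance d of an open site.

5

Open {#2}.
  Farthest demand point is N-α at distance 5 (to #2); all others are ≤ 5.
With {#1} the worst case is 6.
With {#3} the worst case is 7.
No size-1 selection achieves below 5.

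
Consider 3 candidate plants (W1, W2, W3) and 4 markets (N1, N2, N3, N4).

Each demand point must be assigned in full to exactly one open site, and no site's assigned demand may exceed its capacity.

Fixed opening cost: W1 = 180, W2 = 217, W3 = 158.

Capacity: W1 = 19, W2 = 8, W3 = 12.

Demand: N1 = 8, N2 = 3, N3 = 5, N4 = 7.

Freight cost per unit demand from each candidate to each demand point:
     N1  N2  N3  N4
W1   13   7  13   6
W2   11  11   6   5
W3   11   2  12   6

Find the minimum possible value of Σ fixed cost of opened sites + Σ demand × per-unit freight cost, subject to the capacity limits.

Open {W1, W3}; cheapest assignment that respects the capacities:
  W1 (cap 19, load 12): N3, N4 — cost 5×13 + 7×6 = 107
  W3 (cap 12, load 11): N1, N2 — cost 8×11 + 3×2 = 94
  Shipping 201, fixed 338 → total 539.
  Any other capacity-feasible assignment to {W1, W3} ships for at least 201.
Compare {W1, W2}: its best feasible assignment gives total 594.
Compare {W1, W2, W3}: its best feasible assignment gives total 721.
Every other set of open sites that can feasibly serve all demand totals ≥ 594 even under its best assignment. Minimum: 539.

539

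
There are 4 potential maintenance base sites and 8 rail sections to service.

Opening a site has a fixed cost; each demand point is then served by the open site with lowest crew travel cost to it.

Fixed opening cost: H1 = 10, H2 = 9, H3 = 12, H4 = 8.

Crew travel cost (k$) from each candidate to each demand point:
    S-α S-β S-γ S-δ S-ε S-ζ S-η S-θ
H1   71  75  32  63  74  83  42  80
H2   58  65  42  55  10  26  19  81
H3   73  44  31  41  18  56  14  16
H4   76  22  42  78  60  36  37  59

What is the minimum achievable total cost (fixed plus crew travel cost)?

247

Open {H2, H3, H4}: assign each demand point to its cheapest open site.
  S-α→H2 58, S-β→H4 22, S-γ→H3 31, S-δ→H3 41, S-ε→H2 10, S-ζ→H2 26, S-η→H3 14, S-θ→H3 16
  crew travel cost 218, fixed 29 → total 247.
Compare {H1, H2, H3, H4}: crew travel cost 218 + fixed 39 = 257.
Compare {H2, H3}: crew travel cost 240 + fixed 21 = 261.
Compare {H3, H4}: crew travel cost 251 + fixed 20 = 271.
All other subsets cost ≥ 257. Minimum total cost: 247.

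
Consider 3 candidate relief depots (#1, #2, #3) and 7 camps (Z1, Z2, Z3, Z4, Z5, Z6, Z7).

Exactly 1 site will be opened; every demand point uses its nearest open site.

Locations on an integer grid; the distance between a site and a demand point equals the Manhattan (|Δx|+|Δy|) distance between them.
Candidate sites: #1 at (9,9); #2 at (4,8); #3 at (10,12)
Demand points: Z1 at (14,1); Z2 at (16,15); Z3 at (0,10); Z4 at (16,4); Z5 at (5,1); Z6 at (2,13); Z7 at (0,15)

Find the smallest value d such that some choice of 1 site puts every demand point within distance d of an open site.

Open {#1}.
  Farthest demand point is Z7 at distance 15 (to #1); all others are ≤ 15.
With {#3} the worst case is 16.
With {#2} the worst case is 19.
No size-1 selection achieves below 15.

15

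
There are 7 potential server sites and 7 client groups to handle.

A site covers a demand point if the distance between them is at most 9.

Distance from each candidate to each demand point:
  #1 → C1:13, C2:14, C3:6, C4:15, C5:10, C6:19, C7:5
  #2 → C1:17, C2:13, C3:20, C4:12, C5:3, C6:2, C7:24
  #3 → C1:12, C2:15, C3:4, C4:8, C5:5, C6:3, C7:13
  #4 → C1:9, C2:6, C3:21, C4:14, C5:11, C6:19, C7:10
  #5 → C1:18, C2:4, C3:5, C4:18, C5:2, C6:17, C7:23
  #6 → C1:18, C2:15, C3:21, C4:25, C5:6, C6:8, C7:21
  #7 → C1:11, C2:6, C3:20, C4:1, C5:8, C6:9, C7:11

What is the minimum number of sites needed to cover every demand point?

Coverage sets (demand points within 9 of each site):
  #1: {C3, C7}
  #2: {C5, C6}
  #3: {C3, C4, C5, C6}
  #4: {C1, C2}
  #5: {C2, C3, C5}
  #6: {C5, C6}
  #7: {C2, C4, C5, C6}
No 2 sites suffice: every size-2 union leaves at least one demand point uncovered.
But {#1, #3, #4} covers everything, so the minimum is 3.

3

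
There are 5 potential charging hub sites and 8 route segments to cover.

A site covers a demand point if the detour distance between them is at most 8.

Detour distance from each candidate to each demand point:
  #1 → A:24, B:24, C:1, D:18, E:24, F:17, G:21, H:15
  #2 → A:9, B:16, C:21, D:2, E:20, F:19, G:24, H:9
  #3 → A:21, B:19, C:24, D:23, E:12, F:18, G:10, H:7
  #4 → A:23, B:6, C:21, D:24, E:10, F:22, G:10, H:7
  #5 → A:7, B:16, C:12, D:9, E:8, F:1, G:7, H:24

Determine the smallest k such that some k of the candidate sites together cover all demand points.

4

Coverage sets (demand points within 8 of each site):
  #1: {C}
  #2: {D}
  #3: {H}
  #4: {B, H}
  #5: {A, E, F, G}
No 3 sites suffice: every size-3 union leaves at least one demand point uncovered.
But {#1, #2, #4, #5} covers everything, so the minimum is 4.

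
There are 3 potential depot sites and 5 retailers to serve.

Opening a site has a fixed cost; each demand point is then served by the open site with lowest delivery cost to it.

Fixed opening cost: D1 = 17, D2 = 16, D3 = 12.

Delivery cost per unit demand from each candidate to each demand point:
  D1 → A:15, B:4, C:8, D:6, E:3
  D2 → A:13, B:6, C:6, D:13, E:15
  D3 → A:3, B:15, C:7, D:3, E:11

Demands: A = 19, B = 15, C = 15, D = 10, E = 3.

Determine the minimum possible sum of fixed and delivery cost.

290

Open {D1, D3}: assign each demand point to its cheapest open site.
  A→D3 19×3=57, B→D1 15×4=60, C→D3 15×7=105, D→D3 10×3=30, E→D1 3×3=9
  delivery cost 261, fixed 29 → total 290.
Compare {D1, D2, D3}: delivery cost 246 + fixed 45 = 291.
Compare {D2, D3}: delivery cost 300 + fixed 28 = 328.
Compare {D3}: delivery cost 450 + fixed 12 = 462.
All other subsets cost ≥ 291. Minimum total cost: 290.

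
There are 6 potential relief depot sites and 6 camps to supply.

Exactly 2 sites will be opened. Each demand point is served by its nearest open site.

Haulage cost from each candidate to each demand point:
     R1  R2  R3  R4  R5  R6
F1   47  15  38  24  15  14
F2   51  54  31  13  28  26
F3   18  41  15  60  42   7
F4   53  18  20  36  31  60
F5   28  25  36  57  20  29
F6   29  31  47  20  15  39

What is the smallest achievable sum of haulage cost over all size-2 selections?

94

Open {F1, F3}.
  R1→F3 18, R2→F1 15, R3→F3 15, R4→F1 24, R5→F1 15, R6→F3 7  ⇒ total 94.
Compare {F3, F6}: total 106.
Compare {F2, F3}: total 122.
No size-2 selection does better; minimum is 94.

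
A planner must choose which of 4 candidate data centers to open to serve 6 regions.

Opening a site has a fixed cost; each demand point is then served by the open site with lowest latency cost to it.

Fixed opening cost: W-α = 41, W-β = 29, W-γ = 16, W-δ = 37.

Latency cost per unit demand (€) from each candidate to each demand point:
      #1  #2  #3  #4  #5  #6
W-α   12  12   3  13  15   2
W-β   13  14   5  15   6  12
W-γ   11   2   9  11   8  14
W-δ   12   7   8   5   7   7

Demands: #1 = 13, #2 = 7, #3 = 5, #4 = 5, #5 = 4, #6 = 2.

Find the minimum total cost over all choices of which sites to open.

Open {W-γ, W-δ}: assign each demand point to its cheapest open site.
  #1→W-γ 13×11=143, #2→W-γ 7×2=14, #3→W-δ 5×8=40, #4→W-δ 5×5=25, #5→W-δ 4×7=28, #6→W-δ 2×7=14
  latency cost 264, fixed 53 → total 317.
Compare {W-α, W-γ}: latency cost 263 + fixed 57 = 320.
Compare {W-α, W-γ, W-δ}: latency cost 229 + fixed 94 = 323.
Compare {W-β, W-γ, W-δ}: latency cost 245 + fixed 82 = 327.
All other subsets cost ≥ 320. Minimum total cost: 317.

317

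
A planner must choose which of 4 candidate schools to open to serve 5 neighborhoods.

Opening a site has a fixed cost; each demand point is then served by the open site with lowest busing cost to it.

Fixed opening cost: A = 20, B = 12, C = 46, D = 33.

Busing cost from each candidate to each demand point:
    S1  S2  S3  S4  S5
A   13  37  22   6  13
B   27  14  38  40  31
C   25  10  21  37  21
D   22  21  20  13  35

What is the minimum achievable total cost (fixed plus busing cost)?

Open {A, B}: assign each demand point to its cheapest open site.
  S1→A 13, S2→B 14, S3→A 22, S4→A 6, S5→A 13
  busing cost 68, fixed 32 → total 100.
Compare {A}: busing cost 91 + fixed 20 = 111.
Compare {A, D}: busing cost 73 + fixed 53 = 126.
Compare {A, C}: busing cost 63 + fixed 66 = 129.
All other subsets cost ≥ 111. Minimum total cost: 100.

100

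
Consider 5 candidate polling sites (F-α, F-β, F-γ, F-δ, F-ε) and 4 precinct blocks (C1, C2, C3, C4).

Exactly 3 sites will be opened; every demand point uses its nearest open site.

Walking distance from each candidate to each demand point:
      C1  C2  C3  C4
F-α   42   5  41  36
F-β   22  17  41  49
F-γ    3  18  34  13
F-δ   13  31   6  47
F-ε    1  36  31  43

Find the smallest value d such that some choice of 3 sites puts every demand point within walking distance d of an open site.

Open {F-α, F-γ, F-δ}.
  Farthest demand point is C4 at walking distance 13 (to F-γ); all others are ≤ 13.
With {F-β, F-γ, F-δ} the worst case is 17.
With {F-γ, F-δ, F-ε} the worst case is 18.
No size-3 selection achieves below 13.

13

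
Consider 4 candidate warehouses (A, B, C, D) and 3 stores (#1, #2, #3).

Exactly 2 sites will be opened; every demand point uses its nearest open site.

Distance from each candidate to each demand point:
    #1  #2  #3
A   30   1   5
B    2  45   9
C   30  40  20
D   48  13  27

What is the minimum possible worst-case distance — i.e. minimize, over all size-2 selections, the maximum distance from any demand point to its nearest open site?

Open {A, B}.
  Farthest demand point is #3 at distance 5 (to A); all others are ≤ 5.
With {B, D} the worst case is 13.
With {A, C} the worst case is 30.
No size-2 selection achieves below 5.

5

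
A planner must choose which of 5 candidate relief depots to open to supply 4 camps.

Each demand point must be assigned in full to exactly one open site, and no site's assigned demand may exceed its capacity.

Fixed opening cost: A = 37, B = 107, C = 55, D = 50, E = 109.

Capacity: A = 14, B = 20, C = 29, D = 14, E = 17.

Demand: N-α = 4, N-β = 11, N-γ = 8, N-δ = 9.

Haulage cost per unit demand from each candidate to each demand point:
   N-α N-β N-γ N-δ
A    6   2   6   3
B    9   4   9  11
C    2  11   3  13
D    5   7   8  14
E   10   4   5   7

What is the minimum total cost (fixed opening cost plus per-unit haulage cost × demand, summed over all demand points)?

263

Open {A, C}; cheapest assignment that respects the capacities:
  A (cap 14, load 11): N-β — cost 11×2 = 22
  C (cap 29, load 21): N-α, N-γ, N-δ — cost 4×2 + 8×3 + 9×13 = 149
  Shipping 171, fixed 92 → total 263.
  Any other capacity-feasible assignment to {A, C} ships for at least 171.
Compare {A, C, D}: its best feasible assignment gives total 278.
Compare {A, B, C}: its best feasible assignment gives total 302.
Every other set of open sites that can feasibly serve all demand totals ≥ 278 even under its best assignment. Minimum: 263.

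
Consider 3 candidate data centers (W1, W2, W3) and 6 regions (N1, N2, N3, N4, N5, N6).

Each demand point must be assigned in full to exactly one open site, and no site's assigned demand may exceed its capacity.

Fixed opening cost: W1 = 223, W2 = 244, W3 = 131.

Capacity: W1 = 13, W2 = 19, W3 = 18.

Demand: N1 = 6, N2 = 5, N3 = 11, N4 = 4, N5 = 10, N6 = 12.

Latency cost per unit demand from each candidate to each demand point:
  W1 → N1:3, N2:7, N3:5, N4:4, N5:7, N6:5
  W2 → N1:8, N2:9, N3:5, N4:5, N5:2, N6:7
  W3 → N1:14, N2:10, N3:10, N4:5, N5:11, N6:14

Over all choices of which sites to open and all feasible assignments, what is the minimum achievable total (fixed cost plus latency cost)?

937

Open {W1, W2, W3}; cheapest assignment that respects the capacities:
  W1 (cap 13, load 12): N6 — cost 12×5 = 60
  W2 (cap 19, load 19): N2, N4, N5 — cost 5×9 + 4×5 + 10×2 = 85
  W3 (cap 18, load 17): N1, N3 — cost 6×14 + 11×10 = 194
  Shipping 339, fixed 598 → total 937.
  Any other capacity-feasible assignment to {W1, W2, W3} ships for at least 339.
Total demand is 48 and no other set of sites has combined capacity ≥ 48, so {W1, W2, W3} is the only feasible choice of open sites. Minimum: 937.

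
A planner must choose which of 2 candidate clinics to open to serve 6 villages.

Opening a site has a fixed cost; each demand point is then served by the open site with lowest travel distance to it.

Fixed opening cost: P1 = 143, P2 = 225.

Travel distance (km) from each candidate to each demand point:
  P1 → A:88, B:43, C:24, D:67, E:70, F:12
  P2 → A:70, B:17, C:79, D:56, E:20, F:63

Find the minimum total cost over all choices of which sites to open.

Open {P1}: assign each demand point to its cheapest open site.
  A→P1 88, B→P1 43, C→P1 24, D→P1 67, E→P1 70, F→P1 12
  travel distance 304, fixed 143 → total 447.
Compare {P2}: travel distance 305 + fixed 225 = 530.
Compare {P1, P2}: travel distance 199 + fixed 368 = 567.

447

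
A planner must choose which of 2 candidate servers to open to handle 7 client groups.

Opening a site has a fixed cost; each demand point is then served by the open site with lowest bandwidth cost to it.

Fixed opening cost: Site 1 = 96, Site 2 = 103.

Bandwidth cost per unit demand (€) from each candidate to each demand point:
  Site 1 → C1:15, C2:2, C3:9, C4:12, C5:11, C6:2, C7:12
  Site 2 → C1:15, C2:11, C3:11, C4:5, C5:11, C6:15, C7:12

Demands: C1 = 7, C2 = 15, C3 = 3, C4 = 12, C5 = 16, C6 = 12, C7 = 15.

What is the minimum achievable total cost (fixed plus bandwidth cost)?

782

Open {Site 1}: assign each demand point to its cheapest open site.
  C1→Site 1 7×15=105, C2→Site 1 15×2=30, C3→Site 1 3×9=27, C4→Site 1 12×12=144, C5→Site 1 16×11=176, C6→Site 1 12×2=24, C7→Site 1 15×12=180
  bandwidth cost 686, fixed 96 → total 782.
Compare {Site 1, Site 2}: bandwidth cost 602 + fixed 199 = 801.
Compare {Site 2}: bandwidth cost 899 + fixed 103 = 1002.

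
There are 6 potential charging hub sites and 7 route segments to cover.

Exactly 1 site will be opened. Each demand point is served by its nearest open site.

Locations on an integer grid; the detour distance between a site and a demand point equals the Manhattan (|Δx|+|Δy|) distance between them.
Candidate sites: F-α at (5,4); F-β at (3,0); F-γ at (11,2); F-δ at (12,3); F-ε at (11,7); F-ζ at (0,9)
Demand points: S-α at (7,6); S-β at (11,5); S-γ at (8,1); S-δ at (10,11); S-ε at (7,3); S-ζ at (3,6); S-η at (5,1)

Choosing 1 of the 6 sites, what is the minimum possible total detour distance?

Open {F-α}.
  S-α→F-α 4, S-β→F-α 7, S-γ→F-α 6, S-δ→F-α 12, S-ε→F-α 3, S-ζ→F-α 4, S-η→F-α 3  ⇒ total 39.
Compare {F-γ}: total 49.
Compare {F-ε}: total 50.
No size-1 selection does better; minimum is 39.

39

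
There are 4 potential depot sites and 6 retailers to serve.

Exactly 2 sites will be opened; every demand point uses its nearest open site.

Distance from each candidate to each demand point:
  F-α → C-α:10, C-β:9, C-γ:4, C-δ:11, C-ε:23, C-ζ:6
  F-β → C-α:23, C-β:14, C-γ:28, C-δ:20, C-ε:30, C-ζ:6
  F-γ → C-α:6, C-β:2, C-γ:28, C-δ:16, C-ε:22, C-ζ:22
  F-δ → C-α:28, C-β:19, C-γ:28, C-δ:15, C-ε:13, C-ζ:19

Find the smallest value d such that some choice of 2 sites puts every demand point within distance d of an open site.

13

Open {F-α, F-δ}.
  Farthest demand point is C-ε at distance 13 (to F-δ); all others are ≤ 13.
With {F-α, F-γ} the worst case is 22.
With {F-α, F-β} the worst case is 23.
No size-2 selection achieves below 13.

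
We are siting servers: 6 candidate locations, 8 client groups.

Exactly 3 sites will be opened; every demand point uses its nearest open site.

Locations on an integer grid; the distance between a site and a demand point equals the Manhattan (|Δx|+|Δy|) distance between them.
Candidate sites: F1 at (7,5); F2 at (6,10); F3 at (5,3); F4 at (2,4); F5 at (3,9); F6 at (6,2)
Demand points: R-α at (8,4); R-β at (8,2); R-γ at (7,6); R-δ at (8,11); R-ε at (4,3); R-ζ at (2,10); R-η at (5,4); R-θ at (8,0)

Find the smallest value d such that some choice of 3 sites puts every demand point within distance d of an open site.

Open {F1, F2, F6}.
  Farthest demand point is R-ζ at distance 4 (to F2); all others are ≤ 4.
With {F2, F3, F6} the worst case is 5.
With {F2, F4, F6} the worst case is 5.
No size-3 selection achieves below 4.

4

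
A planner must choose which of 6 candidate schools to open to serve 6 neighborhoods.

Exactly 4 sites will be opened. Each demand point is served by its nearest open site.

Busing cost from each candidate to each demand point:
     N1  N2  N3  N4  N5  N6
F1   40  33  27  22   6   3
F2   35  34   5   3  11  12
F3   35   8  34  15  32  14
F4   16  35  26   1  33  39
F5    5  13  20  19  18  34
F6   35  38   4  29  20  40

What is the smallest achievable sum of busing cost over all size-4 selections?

30

Open {F1, F2, F3, F5}.
  N1→F5 5, N2→F3 8, N3→F2 5, N4→F2 3, N5→F1 6, N6→F1 3  ⇒ total 30.
Compare {F1, F4, F5, F6}: total 32.
Compare {F1, F2, F4, F5}: total 33.
No size-4 selection does better; minimum is 30.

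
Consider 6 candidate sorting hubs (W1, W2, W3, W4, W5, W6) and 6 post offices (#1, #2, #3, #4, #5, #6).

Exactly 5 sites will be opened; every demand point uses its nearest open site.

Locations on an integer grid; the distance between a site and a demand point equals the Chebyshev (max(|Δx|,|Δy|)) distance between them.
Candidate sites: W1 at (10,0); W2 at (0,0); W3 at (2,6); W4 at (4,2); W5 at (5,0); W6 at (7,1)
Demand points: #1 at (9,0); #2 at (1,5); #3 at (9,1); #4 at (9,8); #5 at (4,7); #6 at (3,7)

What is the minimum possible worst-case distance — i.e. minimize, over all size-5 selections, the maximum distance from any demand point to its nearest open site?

6

Open {W1, W2, W3, W4, W5}.
  Farthest demand point is #4 at distance 6 (to W4); all others are ≤ 6.
With {W1, W2, W3, W4, W6} the worst case is 6.
With {W1, W2, W4, W5, W6} the worst case is 6.
No size-5 selection achieves below 6.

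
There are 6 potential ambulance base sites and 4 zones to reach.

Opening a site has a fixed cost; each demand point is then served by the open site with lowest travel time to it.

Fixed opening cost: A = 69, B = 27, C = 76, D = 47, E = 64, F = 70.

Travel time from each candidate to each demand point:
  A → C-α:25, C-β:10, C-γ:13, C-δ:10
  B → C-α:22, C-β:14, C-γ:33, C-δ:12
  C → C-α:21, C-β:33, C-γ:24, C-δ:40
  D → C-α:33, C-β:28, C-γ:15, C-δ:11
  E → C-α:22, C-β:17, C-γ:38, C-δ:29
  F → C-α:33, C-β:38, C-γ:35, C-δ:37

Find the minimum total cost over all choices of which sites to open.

108

Open {B}: assign each demand point to its cheapest open site.
  C-α→B 22, C-β→B 14, C-γ→B 33, C-δ→B 12
  travel time 81, fixed 27 → total 108.
Compare {A}: travel time 58 + fixed 69 = 127.
Compare {D}: travel time 87 + fixed 47 = 134.
Compare {B, D}: travel time 62 + fixed 74 = 136.
All other subsets cost ≥ 127. Minimum total cost: 108.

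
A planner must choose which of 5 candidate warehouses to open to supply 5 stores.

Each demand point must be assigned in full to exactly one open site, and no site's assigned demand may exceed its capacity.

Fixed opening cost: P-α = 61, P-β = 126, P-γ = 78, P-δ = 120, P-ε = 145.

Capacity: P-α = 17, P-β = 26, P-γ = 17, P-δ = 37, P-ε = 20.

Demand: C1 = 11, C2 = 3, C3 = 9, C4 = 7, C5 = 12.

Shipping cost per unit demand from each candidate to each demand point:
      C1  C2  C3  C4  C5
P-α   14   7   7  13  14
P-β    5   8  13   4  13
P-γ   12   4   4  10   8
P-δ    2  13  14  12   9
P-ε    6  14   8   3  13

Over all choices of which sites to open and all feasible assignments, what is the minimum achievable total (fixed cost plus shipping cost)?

Open {P-γ, P-δ}; cheapest assignment that respects the capacities:
  P-γ (cap 17, load 12): C2, C3 — cost 3×4 + 9×4 = 48
  P-δ (cap 37, load 30): C1, C4, C5 — cost 11×2 + 7×12 + 12×9 = 214
  Shipping 262, fixed 198 → total 460.
  Any other capacity-feasible assignment to {P-γ, P-δ} ships for at least 262.
Compare {P-α, P-δ}: its best feasible assignment gives total 479.
Compare {P-α, P-γ, P-δ}: its best feasible assignment gives total 516.
Every other set of open sites that can feasibly serve all demand totals ≥ 479 even under its best assignment. Minimum: 460.

460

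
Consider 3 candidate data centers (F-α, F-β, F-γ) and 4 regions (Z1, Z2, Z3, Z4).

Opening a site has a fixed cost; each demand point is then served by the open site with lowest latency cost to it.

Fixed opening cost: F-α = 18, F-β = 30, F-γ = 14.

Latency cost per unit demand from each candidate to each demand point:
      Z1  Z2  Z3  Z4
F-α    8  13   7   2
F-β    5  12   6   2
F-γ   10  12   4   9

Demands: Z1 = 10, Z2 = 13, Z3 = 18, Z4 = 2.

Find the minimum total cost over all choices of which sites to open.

Open {F-β, F-γ}: assign each demand point to its cheapest open site.
  Z1→F-β 10×5=50, Z2→F-β 13×12=156, Z3→F-γ 18×4=72, Z4→F-β 2×2=4
  latency cost 282, fixed 44 → total 326.
Compare {F-α, F-γ}: latency cost 312 + fixed 32 = 344.
Compare {F-α, F-β, F-γ}: latency cost 282 + fixed 62 = 344.
Compare {F-β}: latency cost 318 + fixed 30 = 348.
All other subsets cost ≥ 344. Minimum total cost: 326.

326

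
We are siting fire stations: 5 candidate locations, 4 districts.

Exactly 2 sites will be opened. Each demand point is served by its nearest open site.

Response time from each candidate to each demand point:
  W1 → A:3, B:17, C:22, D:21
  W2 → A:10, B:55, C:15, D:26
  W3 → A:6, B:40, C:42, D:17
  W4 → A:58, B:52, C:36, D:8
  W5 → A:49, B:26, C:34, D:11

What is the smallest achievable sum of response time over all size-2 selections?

50

Open {W1, W4}.
  A→W1 3, B→W1 17, C→W1 22, D→W4 8  ⇒ total 50.
Compare {W1, W5}: total 53.
Compare {W1, W2}: total 56.
No size-2 selection does better; minimum is 50.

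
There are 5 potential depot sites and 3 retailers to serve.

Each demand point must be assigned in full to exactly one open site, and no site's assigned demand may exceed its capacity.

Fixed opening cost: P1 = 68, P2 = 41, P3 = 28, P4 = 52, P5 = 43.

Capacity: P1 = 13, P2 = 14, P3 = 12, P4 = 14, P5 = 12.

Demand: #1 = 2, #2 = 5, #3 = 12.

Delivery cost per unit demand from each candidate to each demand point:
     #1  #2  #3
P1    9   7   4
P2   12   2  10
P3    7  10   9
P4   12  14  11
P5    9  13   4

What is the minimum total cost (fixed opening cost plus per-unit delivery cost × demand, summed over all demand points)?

166

Open {P2, P5}; cheapest assignment that respects the capacities:
  P2 (cap 14, load 7): #1, #2 — cost 2×12 + 5×2 = 34
  P5 (cap 12, load 12): #3 — cost 12×4 = 48
  Shipping 82, fixed 84 → total 166.
  Any other capacity-feasible assignment to {P2, P5} ships for at least 82.
Compare {P3, P5}: its best feasible assignment gives total 183.
Compare {P2, P3, P5}: its best feasible assignment gives total 184.
Every other set of open sites that can feasibly serve all demand totals ≥ 183 even under its best assignment. Minimum: 166.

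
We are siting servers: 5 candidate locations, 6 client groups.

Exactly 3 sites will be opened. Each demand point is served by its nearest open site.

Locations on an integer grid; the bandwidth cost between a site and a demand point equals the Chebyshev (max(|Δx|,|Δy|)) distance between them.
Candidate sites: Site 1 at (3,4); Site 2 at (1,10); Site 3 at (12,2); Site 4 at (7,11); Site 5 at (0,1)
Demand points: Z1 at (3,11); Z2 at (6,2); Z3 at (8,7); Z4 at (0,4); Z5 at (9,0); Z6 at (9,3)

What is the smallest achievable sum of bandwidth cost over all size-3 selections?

Open {Site 1, Site 2, Site 3}.
  Z1→Site 2 2, Z2→Site 1 3, Z3→Site 1 5, Z4→Site 1 3, Z5→Site 3 3, Z6→Site 3 3  ⇒ total 19.
Compare {Site 1, Site 3, Site 4}: total 20.
Compare {Site 2, Site 3, Site 5}: total 22.
No size-3 selection does better; minimum is 19.

19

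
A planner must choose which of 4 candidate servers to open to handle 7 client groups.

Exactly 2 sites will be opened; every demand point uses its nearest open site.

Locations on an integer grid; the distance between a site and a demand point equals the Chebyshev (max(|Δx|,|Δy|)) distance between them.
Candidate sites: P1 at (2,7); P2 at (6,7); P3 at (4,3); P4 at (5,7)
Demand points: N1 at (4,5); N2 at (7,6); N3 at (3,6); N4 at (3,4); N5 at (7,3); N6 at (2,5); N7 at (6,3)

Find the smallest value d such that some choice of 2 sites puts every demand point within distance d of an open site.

Open {P1, P3}.
  Farthest demand point is N2 at distance 3 (to P3); all others are ≤ 3.
With {P2, P3} the worst case is 3.
With {P3, P4} the worst case is 3.
No size-2 selection achieves below 3.

3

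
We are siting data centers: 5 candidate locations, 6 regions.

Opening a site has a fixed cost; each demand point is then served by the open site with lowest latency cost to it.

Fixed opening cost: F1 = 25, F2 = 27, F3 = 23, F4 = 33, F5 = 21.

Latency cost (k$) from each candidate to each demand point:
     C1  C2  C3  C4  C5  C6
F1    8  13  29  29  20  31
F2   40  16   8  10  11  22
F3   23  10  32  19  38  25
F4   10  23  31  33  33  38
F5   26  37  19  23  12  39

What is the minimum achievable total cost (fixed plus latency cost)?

124

Open {F1, F2}: assign each demand point to its cheapest open site.
  C1→F1 8, C2→F1 13, C3→F2 8, C4→F2 10, C5→F2 11, C6→F2 22
  latency cost 72, fixed 52 → total 124.
Compare {F2}: latency cost 107 + fixed 27 = 134.
Compare {F2, F3}: latency cost 84 + fixed 50 = 134.
Compare {F2, F4}: latency cost 77 + fixed 60 = 137.
All other subsets cost ≥ 134. Minimum total cost: 124.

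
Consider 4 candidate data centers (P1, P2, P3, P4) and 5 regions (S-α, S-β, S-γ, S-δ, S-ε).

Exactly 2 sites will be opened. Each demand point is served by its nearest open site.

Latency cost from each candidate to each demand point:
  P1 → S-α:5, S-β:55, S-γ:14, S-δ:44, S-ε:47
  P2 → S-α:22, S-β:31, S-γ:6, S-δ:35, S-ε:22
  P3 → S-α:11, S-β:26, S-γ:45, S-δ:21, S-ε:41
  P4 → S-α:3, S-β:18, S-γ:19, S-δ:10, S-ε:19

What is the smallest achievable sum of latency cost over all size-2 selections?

Open {P2, P4}.
  S-α→P4 3, S-β→P4 18, S-γ→P2 6, S-δ→P4 10, S-ε→P4 19  ⇒ total 56.
Compare {P1, P4}: total 64.
Compare {P3, P4}: total 69.
No size-2 selection does better; minimum is 56.

56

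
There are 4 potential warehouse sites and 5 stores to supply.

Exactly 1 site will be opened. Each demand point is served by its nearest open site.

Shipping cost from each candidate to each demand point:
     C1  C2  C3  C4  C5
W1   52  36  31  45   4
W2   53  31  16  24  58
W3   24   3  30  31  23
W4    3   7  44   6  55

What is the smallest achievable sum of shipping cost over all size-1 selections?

Open {W3}.
  C1→W3 24, C2→W3 3, C3→W3 30, C4→W3 31, C5→W3 23  ⇒ total 111.
Compare {W4}: total 115.
Compare {W1}: total 168.
No size-1 selection does better; minimum is 111.

111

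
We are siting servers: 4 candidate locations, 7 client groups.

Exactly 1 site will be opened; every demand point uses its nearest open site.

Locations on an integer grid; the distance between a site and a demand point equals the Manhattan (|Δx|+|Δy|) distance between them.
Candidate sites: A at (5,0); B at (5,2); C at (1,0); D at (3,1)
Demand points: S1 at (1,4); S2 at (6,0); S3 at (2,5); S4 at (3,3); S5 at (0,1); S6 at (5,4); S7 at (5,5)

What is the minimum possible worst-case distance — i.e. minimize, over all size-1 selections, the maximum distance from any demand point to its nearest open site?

6

Open {B}.
  Farthest demand point is S1 at distance 6 (to B); all others are ≤ 6.
With {D} the worst case is 6.
With {A} the worst case is 8.
No size-1 selection achieves below 6.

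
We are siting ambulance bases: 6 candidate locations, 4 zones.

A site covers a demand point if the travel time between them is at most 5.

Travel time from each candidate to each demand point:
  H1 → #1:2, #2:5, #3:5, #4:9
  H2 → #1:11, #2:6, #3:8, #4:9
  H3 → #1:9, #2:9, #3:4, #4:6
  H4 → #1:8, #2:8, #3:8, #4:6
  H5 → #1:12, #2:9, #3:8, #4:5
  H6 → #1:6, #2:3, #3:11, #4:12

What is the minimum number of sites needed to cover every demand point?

2

Coverage sets (demand points within 5 of each site):
  H1: {#1, #2, #3}
  H2: {}
  H3: {#3}
  H4: {}
  H5: {#4}
  H6: {#2}
No single site covers all 4 demand points.
But {H1, H5} covers everything, so the minimum is 2.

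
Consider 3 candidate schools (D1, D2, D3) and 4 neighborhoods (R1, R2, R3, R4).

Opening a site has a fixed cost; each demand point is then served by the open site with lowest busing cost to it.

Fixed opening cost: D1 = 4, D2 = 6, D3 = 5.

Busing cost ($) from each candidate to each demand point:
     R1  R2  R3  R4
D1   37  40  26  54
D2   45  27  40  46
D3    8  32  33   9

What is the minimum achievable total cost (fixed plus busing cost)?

84

Open {D1, D3}: assign each demand point to its cheapest open site.
  R1→D3 8, R2→D3 32, R3→D1 26, R4→D3 9
  busing cost 75, fixed 9 → total 84.
Compare {D1, D2, D3}: busing cost 70 + fixed 15 = 85.
Compare {D3}: busing cost 82 + fixed 5 = 87.
Compare {D2, D3}: busing cost 77 + fixed 11 = 88.
All other subsets cost ≥ 85. Minimum total cost: 84.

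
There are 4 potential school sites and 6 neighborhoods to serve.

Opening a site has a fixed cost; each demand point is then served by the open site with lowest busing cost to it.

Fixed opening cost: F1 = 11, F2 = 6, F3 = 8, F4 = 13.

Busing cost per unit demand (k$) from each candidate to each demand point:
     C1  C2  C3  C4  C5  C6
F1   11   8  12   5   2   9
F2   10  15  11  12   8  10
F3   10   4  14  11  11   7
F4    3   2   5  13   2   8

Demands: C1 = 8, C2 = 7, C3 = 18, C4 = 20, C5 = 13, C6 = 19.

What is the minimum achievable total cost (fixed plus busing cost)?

Open {F1, F3, F4}: assign each demand point to its cheapest open site.
  C1→F4 8×3=24, C2→F4 7×2=14, C3→F4 18×5=90, C4→F1 20×5=100, C5→F1 13×2=26, C6→F3 19×7=133
  busing cost 387, fixed 32 → total 419.
Compare {F1, F2, F3, F4}: busing cost 387 + fixed 38 = 425.
Compare {F1, F4}: busing cost 406 + fixed 24 = 430.
Compare {F1, F2, F4}: busing cost 406 + fixed 30 = 436.
All other subsets cost ≥ 425. Minimum total cost: 419.

419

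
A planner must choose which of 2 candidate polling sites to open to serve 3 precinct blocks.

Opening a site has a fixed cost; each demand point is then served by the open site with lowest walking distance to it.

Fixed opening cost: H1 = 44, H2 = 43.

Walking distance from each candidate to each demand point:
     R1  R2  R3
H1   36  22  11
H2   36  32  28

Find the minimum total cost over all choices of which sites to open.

113

Open {H1}: assign each demand point to its cheapest open site.
  R1→H1 36, R2→H1 22, R3→H1 11
  walking distance 69, fixed 44 → total 113.
Compare {H2}: walking distance 96 + fixed 43 = 139.
Compare {H1, H2}: walking distance 69 + fixed 87 = 156.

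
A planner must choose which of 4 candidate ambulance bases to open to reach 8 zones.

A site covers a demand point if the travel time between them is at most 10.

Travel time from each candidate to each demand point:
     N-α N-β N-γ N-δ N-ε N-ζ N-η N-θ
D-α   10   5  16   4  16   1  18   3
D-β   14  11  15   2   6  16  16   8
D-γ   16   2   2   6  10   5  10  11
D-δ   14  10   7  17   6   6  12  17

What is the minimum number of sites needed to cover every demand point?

Coverage sets (demand points within 10 of each site):
  D-α: {N-α, N-β, N-δ, N-ζ, N-θ}
  D-β: {N-δ, N-ε, N-θ}
  D-γ: {N-β, N-γ, N-δ, N-ε, N-ζ, N-η}
  D-δ: {N-β, N-γ, N-ε, N-ζ}
No single site covers all 8 demand points.
But {D-α, D-γ} covers everything, so the minimum is 2.

2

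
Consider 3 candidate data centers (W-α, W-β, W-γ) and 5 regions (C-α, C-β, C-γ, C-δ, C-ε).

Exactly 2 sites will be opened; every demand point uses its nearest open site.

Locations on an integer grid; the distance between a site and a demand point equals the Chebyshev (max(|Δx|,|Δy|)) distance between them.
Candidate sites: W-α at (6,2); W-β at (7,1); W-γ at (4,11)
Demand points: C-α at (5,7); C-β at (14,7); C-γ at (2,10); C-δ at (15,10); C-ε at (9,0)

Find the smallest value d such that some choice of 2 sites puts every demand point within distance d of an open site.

9

Open {W-α, W-β}.
  Farthest demand point is C-δ at distance 9 (to W-α); all others are ≤ 9.
With {W-α, W-γ} the worst case is 9.
With {W-β, W-γ} the worst case is 9.
No size-2 selection achieves below 9.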